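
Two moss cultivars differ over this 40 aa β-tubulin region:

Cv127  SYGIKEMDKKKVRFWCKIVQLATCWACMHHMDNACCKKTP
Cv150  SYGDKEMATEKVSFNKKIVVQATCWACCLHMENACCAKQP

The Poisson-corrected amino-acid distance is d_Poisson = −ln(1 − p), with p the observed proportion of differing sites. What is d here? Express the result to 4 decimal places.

Differing sites — 4:I/D; 8:D/A; 9:K/T; 10:K/E; 13:R/S; 15:W/N; 16:C/K; 20:Q/V; 21:L/Q; 28:M/C; 29:H/L; 32:D/E; 37:K/A; 39:T/Q.
p = 14/40 = 0.350000.
d = −ln(1 − 0.350000) = −ln(0.650000) = 0.4308.

0.4308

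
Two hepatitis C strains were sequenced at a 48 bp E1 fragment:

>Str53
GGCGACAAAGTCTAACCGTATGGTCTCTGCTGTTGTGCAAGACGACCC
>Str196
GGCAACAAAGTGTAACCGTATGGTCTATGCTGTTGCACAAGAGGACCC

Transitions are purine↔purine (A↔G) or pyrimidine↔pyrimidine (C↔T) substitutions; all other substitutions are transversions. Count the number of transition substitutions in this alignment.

3

Differing sites — 4:G/A (Ti); 12:C/G (Tv); 27:C/A (Tv); 36:T/C (Ti); 37:G/A (Ti); 43:C/G (Tv).
Of the 6 differences, 3 transitions and 3 transversions, so the answer is 3.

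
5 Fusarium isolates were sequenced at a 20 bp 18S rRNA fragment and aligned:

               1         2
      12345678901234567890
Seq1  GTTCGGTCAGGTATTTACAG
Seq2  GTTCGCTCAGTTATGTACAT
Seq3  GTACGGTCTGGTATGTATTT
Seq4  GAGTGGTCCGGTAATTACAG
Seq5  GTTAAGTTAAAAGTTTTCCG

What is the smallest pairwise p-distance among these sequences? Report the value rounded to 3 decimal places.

0.200

Pairwise Hamming distances:
  Seq1 vs Seq2: 4
  Seq1 vs Seq3: 6
  Seq1 vs Seq4: 5
  Seq1 vs Seq5: 9
  Seq2 vs Seq3: 6
  Seq2 vs Seq4: 9
  Seq2 vs Seq5: 12
  Seq3 vs Seq4: 9
  Seq3 vs Seq5: 14
  Seq4 vs Seq5: 13
The smallest is 4 mismatches, between Seq1 and Seq2; p = 4/20 = 0.200.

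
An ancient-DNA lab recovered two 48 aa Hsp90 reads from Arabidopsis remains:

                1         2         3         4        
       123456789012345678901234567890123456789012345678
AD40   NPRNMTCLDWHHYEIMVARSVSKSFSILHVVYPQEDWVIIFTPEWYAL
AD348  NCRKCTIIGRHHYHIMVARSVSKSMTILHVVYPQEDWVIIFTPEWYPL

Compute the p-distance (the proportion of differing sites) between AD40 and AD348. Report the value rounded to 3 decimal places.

Mismatches occur at site 2 (P/C), site 4 (N/K), site 5 (M/C), site 7 (C/I), site 8 (L/I), site 9 (D/G), site 10 (W/R), site 14 (E/H), site 25 (F/M), site 26 (S/T), site 47 (A/P).
There are 11 differences over 48 sites, so p = 11/48 = 0.229.

0.229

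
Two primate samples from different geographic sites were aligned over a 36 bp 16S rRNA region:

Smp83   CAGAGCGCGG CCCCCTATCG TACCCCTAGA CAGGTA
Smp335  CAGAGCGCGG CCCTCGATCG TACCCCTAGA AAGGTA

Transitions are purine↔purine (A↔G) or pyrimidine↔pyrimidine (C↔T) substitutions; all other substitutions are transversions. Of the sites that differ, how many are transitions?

The sequences differ at positions 14 (C/T, transition), 16 (T/G, transversion), 31 (C/A, transversion).
Of the 3 differences, 1 transition and 2 transversions, so the answer is 1.

1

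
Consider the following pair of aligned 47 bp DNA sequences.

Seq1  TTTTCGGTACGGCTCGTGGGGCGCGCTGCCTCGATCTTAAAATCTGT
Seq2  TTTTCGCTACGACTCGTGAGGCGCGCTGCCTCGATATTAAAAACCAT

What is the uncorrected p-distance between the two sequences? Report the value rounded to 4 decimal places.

Differing sites — 7:G/C; 12:G/A; 19:G/A; 36:C/A; 43:T/A; 45:T/C; 46:G/A.
There are 7 differences over 47 sites, so p = 7/47 = 0.1489.

0.1489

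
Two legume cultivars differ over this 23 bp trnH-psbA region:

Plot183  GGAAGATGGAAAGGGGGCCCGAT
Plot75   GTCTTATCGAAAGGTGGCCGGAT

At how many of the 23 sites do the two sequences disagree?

7

The sequences differ at positions 2 (G/T), 3 (A/C), 4 (A/T), 5 (G/T), 8 (G/C), 15 (G/T), 20 (C/G).
That gives 7 mismatches out of 23 aligned sites, so the Hamming distance is 7.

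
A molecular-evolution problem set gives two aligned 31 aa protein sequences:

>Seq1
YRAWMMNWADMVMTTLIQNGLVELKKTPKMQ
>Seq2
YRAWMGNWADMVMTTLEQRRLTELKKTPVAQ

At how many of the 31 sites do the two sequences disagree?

The sequences differ at positions 6 (M/G), 17 (I/E), 19 (N/R), 20 (G/R), 22 (V/T), 29 (K/V), 30 (M/A).
That gives 7 mismatches out of 31 aligned sites, so the Hamming distance is 7.

7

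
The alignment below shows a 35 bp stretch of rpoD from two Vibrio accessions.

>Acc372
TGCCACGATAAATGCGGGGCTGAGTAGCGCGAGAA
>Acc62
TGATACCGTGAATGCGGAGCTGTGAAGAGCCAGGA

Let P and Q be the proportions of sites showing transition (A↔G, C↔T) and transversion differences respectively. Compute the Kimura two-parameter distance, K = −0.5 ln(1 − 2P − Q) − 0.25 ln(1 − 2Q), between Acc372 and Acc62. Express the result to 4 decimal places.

The sequences differ at positions 3 (C/A, transversion), 4 (C/T, transition), 7 (G/C, transversion), 8 (A/G, transition), 10 (A/G, transition), 18 (G/A, transition), 23 (A/T, transversion), 25 (T/A, transversion), 28 (C/A, transversion), 31 (G/C, transversion), 34 (A/G, transition).
Of the 11 differences, 5 transitions and 6 transversions over 35 sites: P = 5/35 = 0.142857, Q = 6/35 = 0.171429.
d = −0.5·ln(0.542857) − 0.25·ln(0.657142) = −0.5·(-0.610909) − 0.25·(-0.419855) = 0.4104.

0.4104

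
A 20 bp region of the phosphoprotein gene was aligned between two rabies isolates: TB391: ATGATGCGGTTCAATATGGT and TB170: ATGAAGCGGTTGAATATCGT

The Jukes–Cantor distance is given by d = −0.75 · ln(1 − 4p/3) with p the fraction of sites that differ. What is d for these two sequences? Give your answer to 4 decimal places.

0.1674

Mismatches occur at site 5 (T/A), site 12 (C/G), site 18 (G/C).
p = 3/20 = 0.150000.
d = −0.75 · ln(1 − (4/3)·0.150000) = −0.75 · ln(0.800000) = −0.75 · (-0.223144) = 0.1674.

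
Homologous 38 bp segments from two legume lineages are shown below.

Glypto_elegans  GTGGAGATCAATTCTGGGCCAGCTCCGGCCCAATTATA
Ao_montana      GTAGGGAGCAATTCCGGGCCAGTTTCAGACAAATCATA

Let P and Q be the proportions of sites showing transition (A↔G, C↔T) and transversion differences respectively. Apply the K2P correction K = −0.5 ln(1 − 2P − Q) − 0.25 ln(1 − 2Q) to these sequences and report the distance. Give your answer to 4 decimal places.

0.3395

Mismatches occur at site 3 (G↔A, transition), site 5 (A↔G, transition), site 8 (T↔G, transversion), site 15 (T↔C, transition), site 23 (C↔T, transition), site 25 (C↔T, transition), site 27 (G↔A, transition), site 29 (C↔A, transversion), site 31 (C↔A, transversion), site 35 (T↔C, transition).
Of the 10 differences, 7 transitions and 3 transversions over 38 sites: P = 7/38 = 0.184211, Q = 3/38 = 0.078947.
d = −0.5·ln(0.552631) − 0.25·ln(0.842106) = −0.5·(-0.593065) − 0.25·(-0.171849) = 0.3395.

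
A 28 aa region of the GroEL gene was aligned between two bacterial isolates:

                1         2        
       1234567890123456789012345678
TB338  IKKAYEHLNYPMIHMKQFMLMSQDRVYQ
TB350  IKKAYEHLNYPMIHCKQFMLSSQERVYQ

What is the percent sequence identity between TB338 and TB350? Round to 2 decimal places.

89.29%

The sequences differ at positions 15 (M/C), 21 (M/S), 24 (D/E).
25 of the 28 sites match, so the percent identity is 25/28 × 100 = 89.29%.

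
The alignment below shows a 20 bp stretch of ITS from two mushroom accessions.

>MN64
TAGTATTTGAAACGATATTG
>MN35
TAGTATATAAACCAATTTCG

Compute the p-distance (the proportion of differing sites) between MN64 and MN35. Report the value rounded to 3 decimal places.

The sequences differ at positions 7 (T/A), 9 (G/A), 12 (A/C), 14 (G/A), 17 (A/T), 19 (T/C).
There are 6 differences over 20 sites, so p = 6/20 = 0.300.

0.300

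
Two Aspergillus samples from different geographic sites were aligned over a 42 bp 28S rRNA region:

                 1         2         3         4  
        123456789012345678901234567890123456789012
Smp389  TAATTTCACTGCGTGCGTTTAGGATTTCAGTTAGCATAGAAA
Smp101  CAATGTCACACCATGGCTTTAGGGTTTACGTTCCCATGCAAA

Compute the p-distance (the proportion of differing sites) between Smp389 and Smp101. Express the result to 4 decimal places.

Mismatches occur at site 1 (T↔C), site 5 (T↔G), site 10 (T↔A), site 11 (G↔C), site 13 (G↔A), site 16 (C↔G), site 17 (G↔C), site 24 (A↔G), site 28 (C↔A), site 29 (A↔C), site 33 (A↔C), site 34 (G↔C), site 38 (A↔G), site 39 (G↔C).
There are 14 differences over 42 sites, so p = 14/42 = 0.3333.

0.3333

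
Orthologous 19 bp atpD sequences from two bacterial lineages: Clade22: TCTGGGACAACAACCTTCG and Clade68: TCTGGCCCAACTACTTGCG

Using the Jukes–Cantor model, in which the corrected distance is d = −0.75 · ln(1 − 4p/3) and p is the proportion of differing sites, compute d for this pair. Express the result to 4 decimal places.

0.3241

Mismatches occur at site 6 (G↔C), site 7 (A↔C), site 12 (A↔T), site 15 (C↔T), site 17 (T↔G).
p = 5/19 = 0.263158.
d = −0.75 · ln(1 − (4/3)·0.263158) = −0.75 · ln(0.649123) = −0.75 · (-0.432133) = 0.3241.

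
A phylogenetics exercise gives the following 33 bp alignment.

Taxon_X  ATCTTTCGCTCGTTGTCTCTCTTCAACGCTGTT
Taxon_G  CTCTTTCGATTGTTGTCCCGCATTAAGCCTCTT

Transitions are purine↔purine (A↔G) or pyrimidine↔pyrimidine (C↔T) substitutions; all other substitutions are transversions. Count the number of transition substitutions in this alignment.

The sequences differ at positions 1 (A/C, transversion), 9 (C/A, transversion), 11 (C/T, transition), 18 (T/C, transition), 20 (T/G, transversion), 22 (T/A, transversion), 24 (C/T, transition), 27 (C/G, transversion), 28 (G/C, transversion), 31 (G/C, transversion).
Of the 10 differences, 3 transitions and 7 transversions, so the answer is 3.

3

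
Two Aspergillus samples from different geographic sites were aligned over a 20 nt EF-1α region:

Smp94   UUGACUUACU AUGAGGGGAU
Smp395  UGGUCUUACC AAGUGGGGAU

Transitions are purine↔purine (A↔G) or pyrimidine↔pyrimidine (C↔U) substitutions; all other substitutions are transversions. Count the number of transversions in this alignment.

Mismatches occur at site 2 (U/G, transversion), site 4 (A/U, transversion), site 10 (U/C, transition), site 12 (U/A, transversion), site 14 (A/U, transversion).
Of the 5 differences, 1 transition and 4 transversions, so the answer is 4.

4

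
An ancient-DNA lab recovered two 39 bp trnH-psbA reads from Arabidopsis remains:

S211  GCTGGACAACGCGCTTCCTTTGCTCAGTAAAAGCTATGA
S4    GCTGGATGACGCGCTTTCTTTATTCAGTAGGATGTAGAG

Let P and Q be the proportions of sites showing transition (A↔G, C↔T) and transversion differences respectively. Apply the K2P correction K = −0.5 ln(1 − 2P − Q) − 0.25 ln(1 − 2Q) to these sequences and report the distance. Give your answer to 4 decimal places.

0.4284

Mismatches occur at site 7 (C↔T, transition), site 8 (A↔G, transition), site 17 (C↔T, transition), site 22 (G↔A, transition), site 23 (C↔T, transition), site 30 (A↔G, transition), site 31 (A↔G, transition), site 33 (G↔T, transversion), site 34 (C↔G, transversion), site 37 (T↔G, transversion), site 38 (G↔A, transition), site 39 (A↔G, transition).
Of the 12 differences, 9 transitions and 3 transversions over 39 sites: P = 9/39 = 0.230769, Q = 3/39 = 0.076923.
d = −0.5·ln(0.461539) − 0.25·ln(0.846154) = −0.5·(-0.773189) − 0.25·(-0.167054) = 0.4284.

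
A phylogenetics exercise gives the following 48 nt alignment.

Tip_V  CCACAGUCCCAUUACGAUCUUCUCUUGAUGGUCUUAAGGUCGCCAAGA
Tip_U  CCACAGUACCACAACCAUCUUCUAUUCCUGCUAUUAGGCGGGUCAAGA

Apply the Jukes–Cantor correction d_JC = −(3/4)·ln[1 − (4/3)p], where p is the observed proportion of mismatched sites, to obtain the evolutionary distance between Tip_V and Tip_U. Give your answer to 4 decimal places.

0.3694

Mismatches occur at site 8 (C/A), site 12 (U/C), site 13 (U/A), site 16 (G/C), site 24 (C/A), site 27 (G/C), site 28 (A/C), site 31 (G/C), site 33 (C/A), site 37 (A/G), site 39 (G/C), site 40 (U/G), site 41 (C/G), site 43 (C/U).
p = 14/48 = 0.291667.
d = −0.75 · ln(1 − (4/3)·0.291667) = −0.75 · ln(0.611111) = −0.75 · (-0.492477) = 0.3694.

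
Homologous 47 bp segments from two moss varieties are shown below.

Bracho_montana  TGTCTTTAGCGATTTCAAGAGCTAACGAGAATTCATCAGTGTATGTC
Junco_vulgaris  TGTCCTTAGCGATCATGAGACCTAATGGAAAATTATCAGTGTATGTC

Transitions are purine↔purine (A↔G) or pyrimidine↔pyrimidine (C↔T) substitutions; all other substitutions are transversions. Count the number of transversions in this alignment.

The sequences differ at positions 5 (T/C, transition), 14 (T/C, transition), 15 (T/A, transversion), 16 (C/T, transition), 17 (A/G, transition), 21 (G/C, transversion), 26 (C/T, transition), 28 (A/G, transition), 29 (G/A, transition), 32 (T/A, transversion), 34 (C/T, transition).
Of the 11 differences, 8 transitions and 3 transversions, so the answer is 3.

3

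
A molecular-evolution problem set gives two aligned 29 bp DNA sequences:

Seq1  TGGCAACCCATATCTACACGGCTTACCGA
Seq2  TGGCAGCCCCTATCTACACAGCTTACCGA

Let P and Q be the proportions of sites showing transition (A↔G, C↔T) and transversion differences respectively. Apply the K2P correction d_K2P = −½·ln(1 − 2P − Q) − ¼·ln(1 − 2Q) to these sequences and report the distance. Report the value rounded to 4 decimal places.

0.1125

Mismatches occur at site 6 (A/G, transition), site 10 (A/C, transversion), site 20 (G/A, transition).
Of the 3 differences, 2 transitions and 1 transversion over 29 sites: P = 2/29 = 0.068966, Q = 1/29 = 0.034483.
d = −0.5·ln(0.827585) − 0.25·ln(0.931034) = −0.5·(-0.189243) − 0.25·(-0.071459) = 0.1125.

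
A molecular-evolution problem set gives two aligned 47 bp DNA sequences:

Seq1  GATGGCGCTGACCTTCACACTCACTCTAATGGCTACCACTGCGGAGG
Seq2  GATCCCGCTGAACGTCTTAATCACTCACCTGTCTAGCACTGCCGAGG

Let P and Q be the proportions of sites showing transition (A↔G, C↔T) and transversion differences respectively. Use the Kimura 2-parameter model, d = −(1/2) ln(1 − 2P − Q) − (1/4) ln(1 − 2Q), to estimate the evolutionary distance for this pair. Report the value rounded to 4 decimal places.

Differing sites — 4:G/C (Tv); 5:G/C (Tv); 12:C/A (Tv); 14:T/G (Tv); 17:A/T (Tv); 18:C/T (Ti); 20:C/A (Tv); 27:T/A (Tv); 28:A/C (Tv); 29:A/C (Tv); 32:G/T (Tv); 36:C/G (Tv); 43:G/C (Tv).
Of the 13 differences, 1 transition and 12 transversions over 47 sites: P = 1/47 = 0.021277, Q = 12/47 = 0.255319.
d = −0.5·ln(0.702127) − 0.25·ln(0.489362) = −0.5·(-0.353641) − 0.25·(-0.714653) = 0.3555.

0.3555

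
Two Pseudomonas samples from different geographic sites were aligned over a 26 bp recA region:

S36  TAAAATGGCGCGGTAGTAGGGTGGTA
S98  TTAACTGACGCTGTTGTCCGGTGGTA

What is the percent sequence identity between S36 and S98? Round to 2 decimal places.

73.08%

Differing sites — 2:A/T; 5:A/C; 8:G/A; 12:G/T; 15:A/T; 18:A/C; 19:G/C.
19 of the 26 sites match, so the percent identity is 19/26 × 100 = 73.08%.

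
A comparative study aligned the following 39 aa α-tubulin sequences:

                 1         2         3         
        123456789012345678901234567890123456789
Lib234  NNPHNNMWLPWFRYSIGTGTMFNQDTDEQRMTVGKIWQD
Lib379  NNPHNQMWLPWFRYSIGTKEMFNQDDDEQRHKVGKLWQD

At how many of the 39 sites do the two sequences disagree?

7

The sequences differ at positions 6 (N/Q), 19 (G/K), 20 (T/E), 26 (T/D), 31 (M/H), 32 (T/K), 36 (I/L).
That gives 7 mismatches out of 39 aligned sites, so the Hamming distance is 7.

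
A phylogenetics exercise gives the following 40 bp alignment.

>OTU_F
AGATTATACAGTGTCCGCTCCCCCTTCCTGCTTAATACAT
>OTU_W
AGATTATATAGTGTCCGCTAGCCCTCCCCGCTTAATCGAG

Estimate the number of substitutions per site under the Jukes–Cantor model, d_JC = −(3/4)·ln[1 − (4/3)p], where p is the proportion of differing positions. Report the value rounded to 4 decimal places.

0.2326

The sequences differ at positions 9 (C/T), 20 (C/A), 21 (C/G), 26 (T/C), 29 (T/C), 37 (A/C), 38 (C/G), 40 (T/G).
p = 8/40 = 0.200000.
d = −0.75 · ln(1 − (4/3)·0.200000) = −0.75 · ln(0.733333) = −0.75 · (-0.310155) = 0.2326.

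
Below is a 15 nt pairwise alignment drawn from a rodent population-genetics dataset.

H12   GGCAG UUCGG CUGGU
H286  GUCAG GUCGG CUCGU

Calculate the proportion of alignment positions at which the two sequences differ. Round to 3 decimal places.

Differing sites — 2:G/U; 6:U/G; 13:G/C.
There are 3 differences over 15 sites, so p = 3/15 = 0.200.

0.200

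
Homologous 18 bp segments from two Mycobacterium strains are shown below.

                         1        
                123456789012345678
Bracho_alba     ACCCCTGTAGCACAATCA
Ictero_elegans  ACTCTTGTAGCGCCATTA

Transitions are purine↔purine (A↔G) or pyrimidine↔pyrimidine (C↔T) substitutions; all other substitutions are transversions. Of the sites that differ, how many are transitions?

4

Differing sites — 3:C/T (Ti); 5:C/T (Ti); 12:A/G (Ti); 14:A/C (Tv); 17:C/T (Ti).
Of the 5 differences, 4 transitions and 1 transversion, so the answer is 4.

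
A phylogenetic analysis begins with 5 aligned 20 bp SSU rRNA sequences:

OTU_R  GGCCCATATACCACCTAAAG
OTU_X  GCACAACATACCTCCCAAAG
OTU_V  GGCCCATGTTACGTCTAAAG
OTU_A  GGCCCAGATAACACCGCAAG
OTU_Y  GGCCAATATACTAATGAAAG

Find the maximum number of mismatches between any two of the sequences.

Pairwise Hamming distances:
  OTU_R vs OTU_X: 6
  OTU_R vs OTU_V: 5
  OTU_R vs OTU_A: 4
  OTU_R vs OTU_Y: 5
  OTU_X vs OTU_V: 10
  OTU_X vs OTU_A: 8
  OTU_X vs OTU_Y: 8
  OTU_V vs OTU_A: 7
  OTU_V vs OTU_Y: 9
  OTU_A vs OTU_Y: 7
The largest is 10, between OTU_X and OTU_V.

10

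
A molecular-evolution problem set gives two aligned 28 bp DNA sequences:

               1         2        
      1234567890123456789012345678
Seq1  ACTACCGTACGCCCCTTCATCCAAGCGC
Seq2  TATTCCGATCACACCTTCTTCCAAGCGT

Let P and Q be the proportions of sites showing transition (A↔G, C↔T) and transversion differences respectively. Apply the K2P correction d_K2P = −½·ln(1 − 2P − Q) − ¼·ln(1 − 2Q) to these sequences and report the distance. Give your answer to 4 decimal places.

The sequences differ at positions 1 (A/T, transversion), 2 (C/A, transversion), 4 (A/T, transversion), 8 (T/A, transversion), 9 (A/T, transversion), 11 (G/A, transition), 13 (C/A, transversion), 19 (A/T, transversion), 28 (C/T, transition).
Of the 9 differences, 2 transitions and 7 transversions over 28 sites: P = 2/28 = 0.071429, Q = 7/28 = 0.250000.
d = −0.5·ln(0.607142) − 0.25·ln(0.500000) = −0.5·(-0.498993) − 0.25·(-0.693147) = 0.4228.

0.4228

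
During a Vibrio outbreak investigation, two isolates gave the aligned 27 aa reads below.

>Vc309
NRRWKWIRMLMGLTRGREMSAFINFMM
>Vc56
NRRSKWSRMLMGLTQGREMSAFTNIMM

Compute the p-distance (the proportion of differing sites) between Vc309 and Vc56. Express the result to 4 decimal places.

0.1852

Mismatches occur at site 4 (W/S), site 7 (I/S), site 15 (R/Q), site 23 (I/T), site 25 (F/I).
There are 5 differences over 27 sites, so p = 5/27 = 0.1852.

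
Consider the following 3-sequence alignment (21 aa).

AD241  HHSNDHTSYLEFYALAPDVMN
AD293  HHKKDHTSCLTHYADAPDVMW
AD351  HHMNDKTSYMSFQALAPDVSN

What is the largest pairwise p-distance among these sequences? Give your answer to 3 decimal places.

0.524

Pairwise Hamming distances:
  AD241 vs AD293: 7
  AD241 vs AD351: 6
  AD293 vs AD351: 11
The largest is 11 mismatches, between AD293 and AD351; p = 11/21 = 0.524.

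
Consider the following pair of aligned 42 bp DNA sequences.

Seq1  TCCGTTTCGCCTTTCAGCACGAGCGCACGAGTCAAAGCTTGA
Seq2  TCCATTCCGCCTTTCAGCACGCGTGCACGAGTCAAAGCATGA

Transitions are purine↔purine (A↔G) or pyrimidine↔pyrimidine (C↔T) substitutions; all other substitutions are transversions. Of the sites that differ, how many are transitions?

3

Differing sites — 4:G/A (Ti); 7:T/C (Ti); 22:A/C (Tv); 24:C/T (Ti); 39:T/A (Tv).
Of the 5 differences, 3 transitions and 2 transversions, so the answer is 3.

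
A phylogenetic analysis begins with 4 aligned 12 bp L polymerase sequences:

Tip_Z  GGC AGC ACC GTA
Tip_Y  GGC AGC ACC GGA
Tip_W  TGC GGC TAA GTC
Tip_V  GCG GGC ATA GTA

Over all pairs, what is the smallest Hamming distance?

1

Pairwise Hamming distances:
  Tip_Z vs Tip_Y: 1
  Tip_Z vs Tip_W: 6
  Tip_Z vs Tip_V: 5
  Tip_Y vs Tip_W: 7
  Tip_Y vs Tip_V: 6
  Tip_W vs Tip_V: 6
The smallest is 1, between Tip_Z and Tip_Y.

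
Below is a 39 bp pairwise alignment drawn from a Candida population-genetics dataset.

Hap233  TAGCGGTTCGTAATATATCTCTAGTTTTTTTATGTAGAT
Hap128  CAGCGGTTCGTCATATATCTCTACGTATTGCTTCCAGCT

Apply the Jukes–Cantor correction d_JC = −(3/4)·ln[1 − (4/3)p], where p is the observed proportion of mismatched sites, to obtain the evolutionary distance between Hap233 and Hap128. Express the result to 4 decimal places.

Differing sites — 1:T/C; 12:A/C; 24:G/C; 25:T/G; 27:T/A; 30:T/G; 31:T/C; 32:A/T; 34:G/C; 35:T/C; 38:A/C.
p = 11/39 = 0.282051.
d = −0.75 · ln(1 − (4/3)·0.282051) = −0.75 · ln(0.623932) = −0.75 · (-0.471714) = 0.3538.

0.3538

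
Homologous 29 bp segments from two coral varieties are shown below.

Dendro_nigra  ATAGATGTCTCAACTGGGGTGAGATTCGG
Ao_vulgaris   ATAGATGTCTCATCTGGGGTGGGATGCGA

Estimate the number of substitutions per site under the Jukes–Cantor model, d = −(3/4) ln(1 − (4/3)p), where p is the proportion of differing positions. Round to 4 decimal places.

0.1524

The sequences differ at positions 13 (A/T), 22 (A/G), 26 (T/G), 29 (G/A).
p = 4/29 = 0.137931.
d = −0.75 · ln(1 − (4/3)·0.137931) = −0.75 · ln(0.816092) = −0.75 · (-0.203228) = 0.1524.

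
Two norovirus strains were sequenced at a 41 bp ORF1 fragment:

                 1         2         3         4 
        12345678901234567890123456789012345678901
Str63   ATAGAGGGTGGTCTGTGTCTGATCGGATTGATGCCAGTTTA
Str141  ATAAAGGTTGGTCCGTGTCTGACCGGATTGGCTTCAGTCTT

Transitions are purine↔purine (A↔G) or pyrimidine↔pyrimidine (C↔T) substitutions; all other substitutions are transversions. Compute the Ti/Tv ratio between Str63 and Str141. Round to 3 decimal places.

2.333

Differing sites — 4:G/A (Ti); 8:G/T (Tv); 14:T/C (Ti); 23:T/C (Ti); 31:A/G (Ti); 32:T/C (Ti); 33:G/T (Tv); 34:C/T (Ti); 39:T/C (Ti); 41:A/T (Tv).
Of the 10 differences, 7 transitions and 3 transversions, so Ti/Tv = 7/3 = 2.333.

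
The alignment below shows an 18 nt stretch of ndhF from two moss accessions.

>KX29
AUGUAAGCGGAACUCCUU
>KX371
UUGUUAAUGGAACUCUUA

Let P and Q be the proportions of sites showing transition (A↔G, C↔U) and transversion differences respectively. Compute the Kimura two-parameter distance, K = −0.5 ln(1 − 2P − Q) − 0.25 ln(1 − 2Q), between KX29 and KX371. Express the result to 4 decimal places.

0.4479

Differing sites — 1:A/U (Tv); 5:A/U (Tv); 7:G/A (Ti); 8:C/U (Ti); 16:C/U (Ti); 18:U/A (Tv).
Of the 6 differences, 3 transitions and 3 transversions over 18 sites: P = 3/18 = 0.166667, Q = 3/18 = 0.166667.
d = −0.5·ln(0.499999) − 0.25·ln(0.666666) = −0.5·(-0.693149) − 0.25·(-0.405466) = 0.4479.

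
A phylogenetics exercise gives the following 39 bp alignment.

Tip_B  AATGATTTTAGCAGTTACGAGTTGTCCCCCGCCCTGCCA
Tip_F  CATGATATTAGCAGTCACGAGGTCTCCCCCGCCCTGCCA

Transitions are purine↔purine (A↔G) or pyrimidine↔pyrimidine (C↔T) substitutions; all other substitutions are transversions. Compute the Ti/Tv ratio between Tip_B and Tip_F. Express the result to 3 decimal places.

0.250

Mismatches occur at site 1 (A→C, transversion), site 7 (T→A, transversion), site 16 (T→C, transition), site 22 (T→G, transversion), site 24 (G→C, transversion).
Of the 5 differences, 1 transition and 4 transversions, so Ti/Tv = 1/4 = 0.250.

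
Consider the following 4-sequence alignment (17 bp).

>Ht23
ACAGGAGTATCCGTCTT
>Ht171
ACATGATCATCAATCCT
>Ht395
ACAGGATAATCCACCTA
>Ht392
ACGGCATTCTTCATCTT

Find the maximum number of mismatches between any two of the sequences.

8

Pairwise Hamming distances:
  Ht23 vs Ht171: 6
  Ht23 vs Ht395: 5
  Ht23 vs Ht392: 6
  Ht171 vs Ht395: 6
  Ht171 vs Ht392: 8
  Ht395 vs Ht392: 7
The largest is 8, between Ht171 and Ht392.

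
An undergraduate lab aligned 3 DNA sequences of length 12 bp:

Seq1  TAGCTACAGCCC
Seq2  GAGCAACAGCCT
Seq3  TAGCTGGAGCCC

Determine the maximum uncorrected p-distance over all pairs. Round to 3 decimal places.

Pairwise Hamming distances:
  Seq1 vs Seq2: 3
  Seq1 vs Seq3: 2
  Seq2 vs Seq3: 5
The largest is 5 mismatches, between Seq2 and Seq3; p = 5/12 = 0.417.

0.417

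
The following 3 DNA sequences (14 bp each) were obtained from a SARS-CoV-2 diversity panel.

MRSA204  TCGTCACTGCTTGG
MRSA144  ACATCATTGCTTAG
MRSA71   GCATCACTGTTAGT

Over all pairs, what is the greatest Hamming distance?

Pairwise Hamming distances:
  MRSA204 vs MRSA144: 4
  MRSA204 vs MRSA71: 5
  MRSA144 vs MRSA71: 6
The largest is 6, between MRSA144 and MRSA71.

6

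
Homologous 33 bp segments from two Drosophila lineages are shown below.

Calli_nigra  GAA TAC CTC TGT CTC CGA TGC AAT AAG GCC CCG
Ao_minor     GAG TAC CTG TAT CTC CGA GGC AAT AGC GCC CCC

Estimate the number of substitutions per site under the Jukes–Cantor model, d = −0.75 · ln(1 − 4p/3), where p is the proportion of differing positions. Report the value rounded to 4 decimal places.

Differing sites — 3:A/G; 9:C/G; 11:G/A; 19:T/G; 26:A/G; 27:G/C; 33:G/C.
p = 7/33 = 0.212121.
d = −0.75 · ln(1 − (4/3)·0.212121) = −0.75 · ln(0.717172) = −0.75 · (-0.332440) = 0.2493.

0.2493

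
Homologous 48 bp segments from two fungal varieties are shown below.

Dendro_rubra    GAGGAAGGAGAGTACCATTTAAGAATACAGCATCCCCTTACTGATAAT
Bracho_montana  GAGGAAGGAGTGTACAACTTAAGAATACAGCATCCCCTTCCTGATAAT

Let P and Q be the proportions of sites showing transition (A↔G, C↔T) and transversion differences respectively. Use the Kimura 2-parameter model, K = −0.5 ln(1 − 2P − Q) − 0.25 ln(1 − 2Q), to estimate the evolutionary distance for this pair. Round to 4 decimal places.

Differing sites — 11:A/T (Tv); 16:C/A (Tv); 18:T/C (Ti); 40:A/C (Tv).
Of the 4 differences, 1 transition and 3 transversions over 48 sites: P = 1/48 = 0.020833, Q = 3/48 = 0.062500.
d = −0.5·ln(0.895834) − 0.25·ln(0.875000) = −0.5·(-0.110000) − 0.25·(-0.133531) = 0.0884.

0.0884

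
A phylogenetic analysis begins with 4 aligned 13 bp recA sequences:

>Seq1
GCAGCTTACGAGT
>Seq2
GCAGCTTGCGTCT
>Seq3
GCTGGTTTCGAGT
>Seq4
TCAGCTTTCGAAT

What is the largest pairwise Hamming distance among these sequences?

Pairwise Hamming distances:
  Seq1 vs Seq2: 3
  Seq1 vs Seq3: 3
  Seq1 vs Seq4: 3
  Seq2 vs Seq3: 5
  Seq2 vs Seq4: 4
  Seq3 vs Seq4: 4
The largest is 5, between Seq2 and Seq3.

5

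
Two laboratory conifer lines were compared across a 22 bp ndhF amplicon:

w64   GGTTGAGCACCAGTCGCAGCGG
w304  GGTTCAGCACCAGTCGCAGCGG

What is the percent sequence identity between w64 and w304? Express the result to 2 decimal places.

95.45%

The sequences differ at position 5 (G/C).
21 of the 22 sites match, so the percent identity is 21/22 × 100 = 95.45%.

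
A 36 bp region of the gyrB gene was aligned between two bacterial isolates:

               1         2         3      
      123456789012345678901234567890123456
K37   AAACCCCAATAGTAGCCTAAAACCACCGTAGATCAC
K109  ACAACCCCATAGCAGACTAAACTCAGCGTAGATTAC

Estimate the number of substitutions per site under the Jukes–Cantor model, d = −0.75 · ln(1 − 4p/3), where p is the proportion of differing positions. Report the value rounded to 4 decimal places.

0.3041

Differing sites — 2:A/C; 4:C/A; 8:A/C; 13:T/C; 16:C/A; 22:A/C; 23:C/T; 26:C/G; 34:C/T.
p = 9/36 = 0.250000.
d = −0.75 · ln(1 − (4/3)·0.250000) = −0.75 · ln(0.666667) = −0.75 · (-0.405465) = 0.3041.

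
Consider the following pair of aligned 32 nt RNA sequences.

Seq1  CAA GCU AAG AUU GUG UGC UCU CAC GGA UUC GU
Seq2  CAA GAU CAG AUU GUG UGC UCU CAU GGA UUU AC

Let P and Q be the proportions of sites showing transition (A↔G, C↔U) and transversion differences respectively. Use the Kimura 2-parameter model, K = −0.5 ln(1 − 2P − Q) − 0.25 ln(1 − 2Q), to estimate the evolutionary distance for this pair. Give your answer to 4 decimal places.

Differing sites — 5:C/A (Tv); 7:A/C (Tv); 24:C/U (Ti); 30:C/U (Ti); 31:G/A (Ti); 32:U/C (Ti).
Of the 6 differences, 4 transitions and 2 transversions over 32 sites: P = 4/32 = 0.125000, Q = 2/32 = 0.062500.
d = −0.5·ln(0.687500) − 0.25·ln(0.875000) = −0.5·(-0.374693) − 0.25·(-0.133531) = 0.2207.

0.2207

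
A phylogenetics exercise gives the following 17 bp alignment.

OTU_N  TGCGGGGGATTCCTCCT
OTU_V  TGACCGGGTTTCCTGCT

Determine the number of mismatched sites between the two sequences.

The sequences differ at positions 3 (C/A), 4 (G/C), 5 (G/C), 9 (A/T), 15 (C/G).
That gives 5 mismatches out of 17 aligned sites, so the Hamming distance is 5.

5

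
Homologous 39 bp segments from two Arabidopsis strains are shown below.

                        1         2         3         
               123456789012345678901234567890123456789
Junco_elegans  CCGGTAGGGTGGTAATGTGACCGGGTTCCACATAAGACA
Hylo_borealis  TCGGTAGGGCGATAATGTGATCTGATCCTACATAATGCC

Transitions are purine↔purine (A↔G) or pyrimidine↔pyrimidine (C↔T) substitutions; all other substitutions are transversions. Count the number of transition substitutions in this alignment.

Differing sites — 1:C/T (Ti); 10:T/C (Ti); 12:G/A (Ti); 21:C/T (Ti); 23:G/T (Tv); 25:G/A (Ti); 27:T/C (Ti); 29:C/T (Ti); 36:G/T (Tv); 37:A/G (Ti); 39:A/C (Tv).
Of the 11 differences, 8 transitions and 3 transversions, so the answer is 8.

8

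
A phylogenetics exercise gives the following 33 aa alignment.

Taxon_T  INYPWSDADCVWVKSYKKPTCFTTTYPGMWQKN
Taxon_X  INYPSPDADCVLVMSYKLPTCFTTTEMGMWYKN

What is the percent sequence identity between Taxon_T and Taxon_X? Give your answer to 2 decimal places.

Differing sites — 5:W/S; 6:S/P; 12:W/L; 14:K/M; 18:K/L; 26:Y/E; 27:P/M; 31:Q/Y.
25 of the 33 sites match, so the percent identity is 25/33 × 100 = 75.76%.

75.76%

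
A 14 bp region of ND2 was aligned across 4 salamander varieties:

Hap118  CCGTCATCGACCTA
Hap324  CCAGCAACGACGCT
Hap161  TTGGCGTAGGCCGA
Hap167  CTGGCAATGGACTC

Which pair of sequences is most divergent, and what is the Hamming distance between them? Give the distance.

10

Pairwise Hamming distances:
  Hap118 vs Hap324: 6
  Hap118 vs Hap161: 7
  Hap118 vs Hap167: 7
  Hap324 vs Hap161: 10
  Hap324 vs Hap167: 8
  Hap161 vs Hap167: 7
The largest is 10, between Hap324 and Hap161.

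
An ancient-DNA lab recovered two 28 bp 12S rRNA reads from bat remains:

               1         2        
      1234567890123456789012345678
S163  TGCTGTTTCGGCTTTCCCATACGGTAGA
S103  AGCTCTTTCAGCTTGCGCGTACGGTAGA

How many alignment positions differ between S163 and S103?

6

Mismatches occur at site 1 (T/A), site 5 (G/C), site 10 (G/A), site 15 (T/G), site 17 (C/G), site 19 (A/G).
That gives 6 mismatches out of 28 aligned sites, so the Hamming distance is 6.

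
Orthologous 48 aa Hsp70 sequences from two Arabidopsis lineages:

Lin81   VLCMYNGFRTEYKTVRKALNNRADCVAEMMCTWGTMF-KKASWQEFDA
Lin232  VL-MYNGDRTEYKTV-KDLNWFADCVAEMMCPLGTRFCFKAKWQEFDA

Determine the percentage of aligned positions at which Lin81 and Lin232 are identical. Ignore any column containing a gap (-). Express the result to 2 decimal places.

80.00%

Excluding the 3 gap columns leaves 45 comparable sites.
The sequences differ at positions 8 (F/D), 18 (A/D), 21 (N/W), 22 (R/F), 32 (T/P), 33 (W/L), 36 (M/R), 39 (K/F), 42 (S/K).
36 of the 45 comparable sites match, so the percent identity is 36/45 × 100 = 80.00%.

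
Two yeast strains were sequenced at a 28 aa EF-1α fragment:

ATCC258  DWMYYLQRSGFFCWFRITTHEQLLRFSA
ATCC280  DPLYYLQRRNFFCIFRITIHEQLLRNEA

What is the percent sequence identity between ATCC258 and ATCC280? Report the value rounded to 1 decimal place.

Differing sites — 2:W/P; 3:M/L; 9:S/R; 10:G/N; 14:W/I; 19:T/I; 26:F/N; 27:S/E.
20 of the 28 sites match, so the percent identity is 20/28 × 100 = 71.4%.

71.4%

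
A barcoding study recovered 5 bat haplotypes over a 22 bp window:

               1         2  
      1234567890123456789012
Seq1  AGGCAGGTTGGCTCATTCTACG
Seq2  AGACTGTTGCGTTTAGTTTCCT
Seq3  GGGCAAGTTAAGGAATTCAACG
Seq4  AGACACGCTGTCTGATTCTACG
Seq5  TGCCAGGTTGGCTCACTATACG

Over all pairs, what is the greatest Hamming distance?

Pairwise Hamming distances:
  Seq1 vs Seq2: 11
  Seq1 vs Seq3: 8
  Seq1 vs Seq4: 5
  Seq1 vs Seq5: 4
  Seq2 vs Seq3: 16
  Seq2 vs Seq4: 13
  Seq2 vs Seq5: 12
  Seq3 vs Seq4: 10
  Seq3 vs Seq5: 11
  Seq4 vs Seq5: 8
The largest is 16, between Seq2 and Seq3.

16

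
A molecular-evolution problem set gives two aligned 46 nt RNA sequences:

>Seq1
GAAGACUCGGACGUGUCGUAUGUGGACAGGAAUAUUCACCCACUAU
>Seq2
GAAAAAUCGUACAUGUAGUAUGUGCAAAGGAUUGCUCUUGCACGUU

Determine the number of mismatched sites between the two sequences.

15

Differing sites — 4:G/A; 6:C/A; 10:G/U; 13:G/A; 17:C/A; 25:G/C; 27:C/A; 32:A/U; 34:A/G; 35:U/C; 38:A/U; 39:C/U; 40:C/G; 44:U/G; 45:A/U.
That gives 15 mismatches out of 46 aligned sites, so the Hamming distance is 15.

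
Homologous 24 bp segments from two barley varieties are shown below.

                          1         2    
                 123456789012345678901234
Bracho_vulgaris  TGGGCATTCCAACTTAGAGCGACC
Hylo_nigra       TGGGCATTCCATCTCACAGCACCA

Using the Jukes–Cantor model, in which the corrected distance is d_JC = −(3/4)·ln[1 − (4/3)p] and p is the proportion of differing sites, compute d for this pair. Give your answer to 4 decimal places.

0.3041

Differing sites — 12:A/T; 15:T/C; 17:G/C; 21:G/A; 22:A/C; 24:C/A.
p = 6/24 = 0.250000.
d = −0.75 · ln(1 − (4/3)·0.250000) = −0.75 · ln(0.666667) = −0.75 · (-0.405465) = 0.3041.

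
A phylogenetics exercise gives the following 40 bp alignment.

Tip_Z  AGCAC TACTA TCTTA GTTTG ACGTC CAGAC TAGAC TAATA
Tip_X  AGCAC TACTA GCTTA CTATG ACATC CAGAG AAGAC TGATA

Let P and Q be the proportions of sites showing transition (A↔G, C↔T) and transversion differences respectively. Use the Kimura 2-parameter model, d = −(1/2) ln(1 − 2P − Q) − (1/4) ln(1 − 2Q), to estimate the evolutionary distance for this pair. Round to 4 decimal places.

0.1994

Differing sites — 11:T/G (Tv); 16:G/C (Tv); 18:T/A (Tv); 23:G/A (Ti); 30:C/G (Tv); 31:T/A (Tv); 37:A/G (Ti).
Of the 7 differences, 2 transitions and 5 transversions over 40 sites: P = 2/40 = 0.050000, Q = 5/40 = 0.125000.
d = −0.5·ln(0.775000) − 0.25·ln(0.750000) = −0.5·(-0.254892) − 0.25·(-0.287682) = 0.1994.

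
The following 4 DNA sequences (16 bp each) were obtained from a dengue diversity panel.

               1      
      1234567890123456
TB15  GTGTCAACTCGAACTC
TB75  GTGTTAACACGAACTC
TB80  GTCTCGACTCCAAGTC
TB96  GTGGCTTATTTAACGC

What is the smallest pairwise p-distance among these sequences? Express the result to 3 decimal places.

0.125

Pairwise Hamming distances:
  TB15 vs TB75: 2
  TB15 vs TB80: 4
  TB15 vs TB96: 7
  TB75 vs TB80: 6
  TB75 vs TB96: 9
  TB80 vs TB96: 9
The smallest is 2 mismatches, between TB15 and TB75; p = 2/16 = 0.125.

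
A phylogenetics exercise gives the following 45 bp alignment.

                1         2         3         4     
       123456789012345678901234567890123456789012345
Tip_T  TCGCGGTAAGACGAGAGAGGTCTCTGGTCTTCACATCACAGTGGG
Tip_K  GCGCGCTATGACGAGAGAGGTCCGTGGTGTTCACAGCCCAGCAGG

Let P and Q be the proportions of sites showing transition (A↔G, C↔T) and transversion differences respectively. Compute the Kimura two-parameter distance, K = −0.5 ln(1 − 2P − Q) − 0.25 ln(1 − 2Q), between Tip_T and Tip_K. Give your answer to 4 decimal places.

Differing sites — 1:T/G (Tv); 6:G/C (Tv); 9:A/T (Tv); 23:T/C (Ti); 24:C/G (Tv); 29:C/G (Tv); 36:T/G (Tv); 38:A/C (Tv); 42:T/C (Ti); 43:G/A (Ti).
Of the 10 differences, 3 transitions and 7 transversions over 45 sites: P = 3/45 = 0.066667, Q = 7/45 = 0.155556.
d = −0.5·ln(0.711110) − 0.25·ln(0.688888) = −0.5·(-0.340928) − 0.25·(-0.372677) = 0.2636.

0.2636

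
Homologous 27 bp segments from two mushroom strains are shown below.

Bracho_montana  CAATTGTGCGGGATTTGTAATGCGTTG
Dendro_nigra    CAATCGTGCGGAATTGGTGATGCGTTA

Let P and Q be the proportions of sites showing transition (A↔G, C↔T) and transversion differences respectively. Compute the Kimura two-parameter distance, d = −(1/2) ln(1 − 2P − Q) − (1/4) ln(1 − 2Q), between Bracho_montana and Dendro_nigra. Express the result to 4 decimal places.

Mismatches occur at site 5 (T↔C, transition), site 12 (G↔A, transition), site 16 (T↔G, transversion), site 19 (A↔G, transition), site 27 (G↔A, transition).
Of the 5 differences, 4 transitions and 1 transversion over 27 sites: P = 4/27 = 0.148148, Q = 1/27 = 0.037037.
d = −0.5·ln(0.666667) − 0.25·ln(0.925926) = −0.5·(-0.405465) − 0.25·(-0.076961) = 0.2220.

0.2220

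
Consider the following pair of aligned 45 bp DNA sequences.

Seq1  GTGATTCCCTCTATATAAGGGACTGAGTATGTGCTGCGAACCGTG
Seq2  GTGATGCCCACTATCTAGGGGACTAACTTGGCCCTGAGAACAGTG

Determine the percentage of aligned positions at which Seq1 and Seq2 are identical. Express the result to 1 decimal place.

Differing sites — 6:T/G; 10:T/A; 15:A/C; 18:A/G; 25:G/A; 27:G/C; 29:A/T; 30:T/G; 32:T/C; 33:G/C; 37:C/A; 42:C/A.
33 of the 45 sites match, so the percent identity is 33/45 × 100 = 73.3%.

73.3%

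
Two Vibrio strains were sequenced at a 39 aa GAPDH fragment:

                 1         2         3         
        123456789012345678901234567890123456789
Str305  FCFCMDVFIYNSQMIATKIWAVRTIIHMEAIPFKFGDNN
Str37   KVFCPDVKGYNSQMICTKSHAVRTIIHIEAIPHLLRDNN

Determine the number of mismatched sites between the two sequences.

Differing sites — 1:F/K; 2:C/V; 5:M/P; 8:F/K; 9:I/G; 16:A/C; 19:I/S; 20:W/H; 28:M/I; 33:F/H; 34:K/L; 35:F/L; 36:G/R.
That gives 13 mismatches out of 39 aligned sites, so the Hamming distance is 13.

13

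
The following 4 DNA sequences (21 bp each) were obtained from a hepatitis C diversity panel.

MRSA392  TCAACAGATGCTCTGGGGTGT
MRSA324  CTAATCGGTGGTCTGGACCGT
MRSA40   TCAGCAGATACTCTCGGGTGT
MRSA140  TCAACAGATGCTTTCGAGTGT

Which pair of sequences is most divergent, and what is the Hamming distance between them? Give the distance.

12

Pairwise Hamming distances:
  MRSA392 vs MRSA324: 9
  MRSA392 vs MRSA40: 3
  MRSA392 vs MRSA140: 3
  MRSA324 vs MRSA40: 12
  MRSA324 vs MRSA140: 10
  MRSA40 vs MRSA140: 4
The largest is 12, between MRSA324 and MRSA40.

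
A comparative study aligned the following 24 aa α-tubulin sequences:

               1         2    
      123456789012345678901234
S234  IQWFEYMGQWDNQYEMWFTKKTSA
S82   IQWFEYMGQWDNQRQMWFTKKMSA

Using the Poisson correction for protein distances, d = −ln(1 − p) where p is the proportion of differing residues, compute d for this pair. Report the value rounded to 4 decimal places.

Differing sites — 14:Y/R; 15:E/Q; 22:T/M.
p = 3/24 = 0.125000.
d = −ln(1 − 0.125000) = −ln(0.875000) = 0.1335.

0.1335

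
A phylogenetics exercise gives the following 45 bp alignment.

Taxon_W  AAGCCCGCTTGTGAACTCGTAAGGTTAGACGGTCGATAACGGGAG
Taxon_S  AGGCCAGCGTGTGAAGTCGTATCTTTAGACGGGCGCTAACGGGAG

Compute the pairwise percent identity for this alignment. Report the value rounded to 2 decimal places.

Differing sites — 2:A/G; 6:C/A; 9:T/G; 16:C/G; 22:A/T; 23:G/C; 24:G/T; 33:T/G; 36:A/C.
36 of the 45 sites match, so the percent identity is 36/45 × 100 = 80.00%.

80.00%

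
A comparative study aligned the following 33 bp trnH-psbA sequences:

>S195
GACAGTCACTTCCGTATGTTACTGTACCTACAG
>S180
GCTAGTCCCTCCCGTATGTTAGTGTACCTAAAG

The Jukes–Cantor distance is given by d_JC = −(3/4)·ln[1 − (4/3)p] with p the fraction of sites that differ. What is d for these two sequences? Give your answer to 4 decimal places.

0.2082

The sequences differ at positions 2 (A/C), 3 (C/T), 8 (A/C), 11 (T/C), 22 (C/G), 31 (C/A).
p = 6/33 = 0.181818.
d = −0.75 · ln(1 − (4/3)·0.181818) = −0.75 · ln(0.757576) = −0.75 · (-0.277631) = 0.2082.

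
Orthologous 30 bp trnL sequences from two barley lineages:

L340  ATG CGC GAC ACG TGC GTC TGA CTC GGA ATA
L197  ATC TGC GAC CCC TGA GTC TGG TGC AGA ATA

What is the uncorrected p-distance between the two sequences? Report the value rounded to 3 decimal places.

Mismatches occur at site 3 (G→C), site 4 (C→T), site 10 (A→C), site 12 (G→C), site 15 (C→A), site 21 (A→G), site 22 (C→T), site 23 (T→G), site 25 (G→A).
There are 9 differences over 30 sites, so p = 9/30 = 0.300.

0.300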